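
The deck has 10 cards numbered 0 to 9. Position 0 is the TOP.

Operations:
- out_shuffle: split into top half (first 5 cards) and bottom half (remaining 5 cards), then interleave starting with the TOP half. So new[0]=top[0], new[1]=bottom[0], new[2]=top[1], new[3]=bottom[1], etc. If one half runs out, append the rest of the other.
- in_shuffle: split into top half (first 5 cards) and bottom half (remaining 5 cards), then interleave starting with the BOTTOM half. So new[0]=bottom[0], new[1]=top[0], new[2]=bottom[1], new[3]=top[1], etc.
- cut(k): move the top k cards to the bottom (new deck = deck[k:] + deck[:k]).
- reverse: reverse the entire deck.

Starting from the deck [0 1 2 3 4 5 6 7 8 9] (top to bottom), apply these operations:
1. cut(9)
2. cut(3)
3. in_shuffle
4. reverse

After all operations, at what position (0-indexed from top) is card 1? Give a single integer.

Answer: 1

Derivation:
After op 1 (cut(9)): [9 0 1 2 3 4 5 6 7 8]
After op 2 (cut(3)): [2 3 4 5 6 7 8 9 0 1]
After op 3 (in_shuffle): [7 2 8 3 9 4 0 5 1 6]
After op 4 (reverse): [6 1 5 0 4 9 3 8 2 7]
Card 1 is at position 1.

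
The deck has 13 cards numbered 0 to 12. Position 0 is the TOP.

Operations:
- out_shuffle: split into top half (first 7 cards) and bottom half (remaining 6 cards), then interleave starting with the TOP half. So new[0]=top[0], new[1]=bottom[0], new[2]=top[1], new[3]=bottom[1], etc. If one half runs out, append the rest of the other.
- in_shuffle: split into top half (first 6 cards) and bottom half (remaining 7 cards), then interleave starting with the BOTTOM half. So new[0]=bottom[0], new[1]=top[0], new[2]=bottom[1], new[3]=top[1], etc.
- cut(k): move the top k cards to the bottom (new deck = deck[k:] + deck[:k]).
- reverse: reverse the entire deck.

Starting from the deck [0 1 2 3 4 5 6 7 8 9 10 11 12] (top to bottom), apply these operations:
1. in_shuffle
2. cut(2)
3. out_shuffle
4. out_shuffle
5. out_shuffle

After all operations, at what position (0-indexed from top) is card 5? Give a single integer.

Answer: 7

Derivation:
After op 1 (in_shuffle): [6 0 7 1 8 2 9 3 10 4 11 5 12]
After op 2 (cut(2)): [7 1 8 2 9 3 10 4 11 5 12 6 0]
After op 3 (out_shuffle): [7 4 1 11 8 5 2 12 9 6 3 0 10]
After op 4 (out_shuffle): [7 12 4 9 1 6 11 3 8 0 5 10 2]
After op 5 (out_shuffle): [7 3 12 8 4 0 9 5 1 10 6 2 11]
Card 5 is at position 7.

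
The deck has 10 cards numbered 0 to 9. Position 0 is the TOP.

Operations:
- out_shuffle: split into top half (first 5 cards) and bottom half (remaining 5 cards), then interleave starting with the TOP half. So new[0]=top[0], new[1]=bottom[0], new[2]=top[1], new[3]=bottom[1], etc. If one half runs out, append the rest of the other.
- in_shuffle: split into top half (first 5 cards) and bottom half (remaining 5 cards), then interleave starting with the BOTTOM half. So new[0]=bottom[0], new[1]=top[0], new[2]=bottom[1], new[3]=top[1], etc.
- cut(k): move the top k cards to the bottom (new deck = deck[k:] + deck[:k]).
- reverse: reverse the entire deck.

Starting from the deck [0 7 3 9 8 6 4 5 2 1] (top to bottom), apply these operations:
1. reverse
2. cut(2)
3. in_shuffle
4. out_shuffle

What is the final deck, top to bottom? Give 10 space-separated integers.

Answer: 3 6 5 1 7 8 4 2 0 9

Derivation:
After op 1 (reverse): [1 2 5 4 6 8 9 3 7 0]
After op 2 (cut(2)): [5 4 6 8 9 3 7 0 1 2]
After op 3 (in_shuffle): [3 5 7 4 0 6 1 8 2 9]
After op 4 (out_shuffle): [3 6 5 1 7 8 4 2 0 9]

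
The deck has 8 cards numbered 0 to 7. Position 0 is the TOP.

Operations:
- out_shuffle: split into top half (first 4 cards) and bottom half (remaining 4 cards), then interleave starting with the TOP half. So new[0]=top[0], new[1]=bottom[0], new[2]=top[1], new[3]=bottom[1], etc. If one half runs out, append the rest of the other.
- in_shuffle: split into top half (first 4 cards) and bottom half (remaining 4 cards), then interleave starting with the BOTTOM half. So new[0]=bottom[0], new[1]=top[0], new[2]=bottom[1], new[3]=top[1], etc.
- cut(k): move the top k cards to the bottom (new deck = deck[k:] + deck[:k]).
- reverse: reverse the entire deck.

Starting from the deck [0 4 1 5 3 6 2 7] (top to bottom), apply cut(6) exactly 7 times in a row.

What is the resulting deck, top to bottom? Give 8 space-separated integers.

Answer: 1 5 3 6 2 7 0 4

Derivation:
After op 1 (cut(6)): [2 7 0 4 1 5 3 6]
After op 2 (cut(6)): [3 6 2 7 0 4 1 5]
After op 3 (cut(6)): [1 5 3 6 2 7 0 4]
After op 4 (cut(6)): [0 4 1 5 3 6 2 7]
After op 5 (cut(6)): [2 7 0 4 1 5 3 6]
After op 6 (cut(6)): [3 6 2 7 0 4 1 5]
After op 7 (cut(6)): [1 5 3 6 2 7 0 4]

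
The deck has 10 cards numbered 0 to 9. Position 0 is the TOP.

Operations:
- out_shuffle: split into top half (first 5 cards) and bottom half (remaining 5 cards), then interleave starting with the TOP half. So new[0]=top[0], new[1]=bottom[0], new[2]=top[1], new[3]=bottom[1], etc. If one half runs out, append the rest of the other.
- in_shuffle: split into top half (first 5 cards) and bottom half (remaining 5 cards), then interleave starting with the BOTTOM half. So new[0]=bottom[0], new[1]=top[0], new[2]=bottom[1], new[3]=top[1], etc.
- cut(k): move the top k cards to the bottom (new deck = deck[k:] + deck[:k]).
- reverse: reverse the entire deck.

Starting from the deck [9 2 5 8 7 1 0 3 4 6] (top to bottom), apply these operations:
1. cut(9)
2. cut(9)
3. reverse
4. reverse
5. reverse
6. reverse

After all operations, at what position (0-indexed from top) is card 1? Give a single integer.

After op 1 (cut(9)): [6 9 2 5 8 7 1 0 3 4]
After op 2 (cut(9)): [4 6 9 2 5 8 7 1 0 3]
After op 3 (reverse): [3 0 1 7 8 5 2 9 6 4]
After op 4 (reverse): [4 6 9 2 5 8 7 1 0 3]
After op 5 (reverse): [3 0 1 7 8 5 2 9 6 4]
After op 6 (reverse): [4 6 9 2 5 8 7 1 0 3]
Card 1 is at position 7.

Answer: 7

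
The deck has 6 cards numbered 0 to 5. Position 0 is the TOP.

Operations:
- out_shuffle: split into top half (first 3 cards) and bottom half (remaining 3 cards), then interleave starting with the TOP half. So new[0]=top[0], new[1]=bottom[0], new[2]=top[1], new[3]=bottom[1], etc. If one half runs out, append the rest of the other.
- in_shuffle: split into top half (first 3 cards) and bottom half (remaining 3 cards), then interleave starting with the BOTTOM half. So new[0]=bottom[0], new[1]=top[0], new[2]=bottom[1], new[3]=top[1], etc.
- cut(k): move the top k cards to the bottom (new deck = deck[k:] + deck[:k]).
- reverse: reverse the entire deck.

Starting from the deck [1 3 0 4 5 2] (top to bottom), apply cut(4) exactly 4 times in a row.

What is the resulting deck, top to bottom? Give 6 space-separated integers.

Answer: 5 2 1 3 0 4

Derivation:
After op 1 (cut(4)): [5 2 1 3 0 4]
After op 2 (cut(4)): [0 4 5 2 1 3]
After op 3 (cut(4)): [1 3 0 4 5 2]
After op 4 (cut(4)): [5 2 1 3 0 4]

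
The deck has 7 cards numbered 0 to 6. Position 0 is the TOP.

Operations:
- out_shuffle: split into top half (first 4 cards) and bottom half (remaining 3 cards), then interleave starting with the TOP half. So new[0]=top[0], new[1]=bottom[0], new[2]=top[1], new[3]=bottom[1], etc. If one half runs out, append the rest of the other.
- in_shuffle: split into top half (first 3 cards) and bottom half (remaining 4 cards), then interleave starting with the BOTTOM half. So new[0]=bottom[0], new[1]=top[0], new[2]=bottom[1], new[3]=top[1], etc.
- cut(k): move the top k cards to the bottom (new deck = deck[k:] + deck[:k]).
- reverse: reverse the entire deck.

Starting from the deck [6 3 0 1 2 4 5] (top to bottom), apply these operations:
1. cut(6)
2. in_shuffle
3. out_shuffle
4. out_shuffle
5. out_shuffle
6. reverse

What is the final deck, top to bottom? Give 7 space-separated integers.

Answer: 4 3 2 6 1 5 0

Derivation:
After op 1 (cut(6)): [5 6 3 0 1 2 4]
After op 2 (in_shuffle): [0 5 1 6 2 3 4]
After op 3 (out_shuffle): [0 2 5 3 1 4 6]
After op 4 (out_shuffle): [0 1 2 4 5 6 3]
After op 5 (out_shuffle): [0 5 1 6 2 3 4]
After op 6 (reverse): [4 3 2 6 1 5 0]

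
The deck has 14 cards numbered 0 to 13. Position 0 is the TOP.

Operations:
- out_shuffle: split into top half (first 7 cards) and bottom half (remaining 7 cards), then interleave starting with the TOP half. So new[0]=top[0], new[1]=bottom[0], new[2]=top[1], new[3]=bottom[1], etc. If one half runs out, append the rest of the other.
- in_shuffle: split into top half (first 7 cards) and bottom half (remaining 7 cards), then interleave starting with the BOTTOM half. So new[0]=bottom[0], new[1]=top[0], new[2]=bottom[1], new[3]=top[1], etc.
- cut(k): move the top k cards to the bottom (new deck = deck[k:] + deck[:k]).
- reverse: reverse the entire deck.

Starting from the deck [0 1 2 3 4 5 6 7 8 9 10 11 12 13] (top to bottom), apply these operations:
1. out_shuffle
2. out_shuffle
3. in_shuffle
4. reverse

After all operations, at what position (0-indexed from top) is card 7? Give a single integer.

After op 1 (out_shuffle): [0 7 1 8 2 9 3 10 4 11 5 12 6 13]
After op 2 (out_shuffle): [0 10 7 4 1 11 8 5 2 12 9 6 3 13]
After op 3 (in_shuffle): [5 0 2 10 12 7 9 4 6 1 3 11 13 8]
After op 4 (reverse): [8 13 11 3 1 6 4 9 7 12 10 2 0 5]
Card 7 is at position 8.

Answer: 8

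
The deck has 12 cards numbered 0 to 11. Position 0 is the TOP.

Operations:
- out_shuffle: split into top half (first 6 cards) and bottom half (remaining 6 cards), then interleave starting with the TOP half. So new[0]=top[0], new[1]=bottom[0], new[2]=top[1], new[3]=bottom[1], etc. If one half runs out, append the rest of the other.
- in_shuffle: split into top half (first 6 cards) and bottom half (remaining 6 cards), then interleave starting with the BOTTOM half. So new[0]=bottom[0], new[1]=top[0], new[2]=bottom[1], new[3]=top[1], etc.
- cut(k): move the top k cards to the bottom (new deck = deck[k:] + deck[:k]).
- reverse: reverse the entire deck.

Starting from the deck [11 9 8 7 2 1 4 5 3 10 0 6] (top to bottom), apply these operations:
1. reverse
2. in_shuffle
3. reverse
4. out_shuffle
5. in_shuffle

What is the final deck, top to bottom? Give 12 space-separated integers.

Answer: 9 4 2 10 3 11 6 7 8 5 1 0

Derivation:
After op 1 (reverse): [6 0 10 3 5 4 1 2 7 8 9 11]
After op 2 (in_shuffle): [1 6 2 0 7 10 8 3 9 5 11 4]
After op 3 (reverse): [4 11 5 9 3 8 10 7 0 2 6 1]
After op 4 (out_shuffle): [4 10 11 7 5 0 9 2 3 6 8 1]
After op 5 (in_shuffle): [9 4 2 10 3 11 6 7 8 5 1 0]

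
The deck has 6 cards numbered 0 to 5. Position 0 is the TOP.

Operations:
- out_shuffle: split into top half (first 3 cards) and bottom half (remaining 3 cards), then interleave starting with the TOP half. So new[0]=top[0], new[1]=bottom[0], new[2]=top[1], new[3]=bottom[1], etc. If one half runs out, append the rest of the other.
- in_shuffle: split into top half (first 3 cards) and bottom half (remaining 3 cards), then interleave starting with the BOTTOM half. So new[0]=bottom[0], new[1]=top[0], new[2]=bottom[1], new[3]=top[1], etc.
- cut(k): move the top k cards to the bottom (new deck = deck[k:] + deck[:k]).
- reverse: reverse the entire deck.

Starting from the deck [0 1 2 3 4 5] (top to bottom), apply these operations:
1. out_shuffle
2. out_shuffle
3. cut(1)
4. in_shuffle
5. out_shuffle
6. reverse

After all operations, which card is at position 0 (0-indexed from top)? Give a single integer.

Answer: 2

Derivation:
After op 1 (out_shuffle): [0 3 1 4 2 5]
After op 2 (out_shuffle): [0 4 3 2 1 5]
After op 3 (cut(1)): [4 3 2 1 5 0]
After op 4 (in_shuffle): [1 4 5 3 0 2]
After op 5 (out_shuffle): [1 3 4 0 5 2]
After op 6 (reverse): [2 5 0 4 3 1]
Position 0: card 2.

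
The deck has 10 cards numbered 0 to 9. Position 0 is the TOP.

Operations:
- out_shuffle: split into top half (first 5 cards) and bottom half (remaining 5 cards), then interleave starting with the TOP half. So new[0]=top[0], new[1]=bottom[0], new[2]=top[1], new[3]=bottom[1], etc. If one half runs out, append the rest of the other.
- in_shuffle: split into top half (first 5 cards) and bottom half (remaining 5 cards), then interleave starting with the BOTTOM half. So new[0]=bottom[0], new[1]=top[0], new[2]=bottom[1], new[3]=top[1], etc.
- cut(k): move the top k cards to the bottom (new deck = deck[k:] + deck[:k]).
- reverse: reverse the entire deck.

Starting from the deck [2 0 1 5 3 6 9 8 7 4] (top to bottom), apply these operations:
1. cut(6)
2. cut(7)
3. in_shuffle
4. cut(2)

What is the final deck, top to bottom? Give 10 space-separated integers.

Answer: 4 3 2 6 0 9 1 8 7 5

Derivation:
After op 1 (cut(6)): [9 8 7 4 2 0 1 5 3 6]
After op 2 (cut(7)): [5 3 6 9 8 7 4 2 0 1]
After op 3 (in_shuffle): [7 5 4 3 2 6 0 9 1 8]
After op 4 (cut(2)): [4 3 2 6 0 9 1 8 7 5]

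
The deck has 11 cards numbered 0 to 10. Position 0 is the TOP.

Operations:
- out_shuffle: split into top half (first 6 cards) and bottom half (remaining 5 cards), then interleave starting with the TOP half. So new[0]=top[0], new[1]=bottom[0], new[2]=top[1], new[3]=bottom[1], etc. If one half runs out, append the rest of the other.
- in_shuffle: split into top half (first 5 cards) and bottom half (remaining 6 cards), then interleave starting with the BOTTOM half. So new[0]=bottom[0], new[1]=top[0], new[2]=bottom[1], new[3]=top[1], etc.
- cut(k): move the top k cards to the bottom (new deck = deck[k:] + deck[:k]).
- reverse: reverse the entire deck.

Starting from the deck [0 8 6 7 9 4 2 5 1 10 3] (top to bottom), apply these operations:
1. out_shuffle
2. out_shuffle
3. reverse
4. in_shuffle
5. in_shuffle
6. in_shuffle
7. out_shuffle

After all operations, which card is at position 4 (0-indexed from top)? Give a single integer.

After op 1 (out_shuffle): [0 2 8 5 6 1 7 10 9 3 4]
After op 2 (out_shuffle): [0 7 2 10 8 9 5 3 6 4 1]
After op 3 (reverse): [1 4 6 3 5 9 8 10 2 7 0]
After op 4 (in_shuffle): [9 1 8 4 10 6 2 3 7 5 0]
After op 5 (in_shuffle): [6 9 2 1 3 8 7 4 5 10 0]
After op 6 (in_shuffle): [8 6 7 9 4 2 5 1 10 3 0]
After op 7 (out_shuffle): [8 5 6 1 7 10 9 3 4 0 2]
Position 4: card 7.

Answer: 7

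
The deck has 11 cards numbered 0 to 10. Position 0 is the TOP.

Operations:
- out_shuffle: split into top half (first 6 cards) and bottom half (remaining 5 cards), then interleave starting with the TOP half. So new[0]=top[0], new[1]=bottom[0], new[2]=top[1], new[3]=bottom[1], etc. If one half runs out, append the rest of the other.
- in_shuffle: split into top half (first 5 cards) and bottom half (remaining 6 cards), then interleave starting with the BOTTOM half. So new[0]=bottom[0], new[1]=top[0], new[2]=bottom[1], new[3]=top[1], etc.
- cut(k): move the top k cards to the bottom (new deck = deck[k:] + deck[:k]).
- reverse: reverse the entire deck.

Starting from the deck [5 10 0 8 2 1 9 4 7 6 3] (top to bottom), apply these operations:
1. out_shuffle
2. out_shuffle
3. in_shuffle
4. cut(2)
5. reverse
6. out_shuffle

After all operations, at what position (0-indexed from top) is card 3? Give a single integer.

After op 1 (out_shuffle): [5 9 10 4 0 7 8 6 2 3 1]
After op 2 (out_shuffle): [5 8 9 6 10 2 4 3 0 1 7]
After op 3 (in_shuffle): [2 5 4 8 3 9 0 6 1 10 7]
After op 4 (cut(2)): [4 8 3 9 0 6 1 10 7 2 5]
After op 5 (reverse): [5 2 7 10 1 6 0 9 3 8 4]
After op 6 (out_shuffle): [5 0 2 9 7 3 10 8 1 4 6]
Card 3 is at position 5.

Answer: 5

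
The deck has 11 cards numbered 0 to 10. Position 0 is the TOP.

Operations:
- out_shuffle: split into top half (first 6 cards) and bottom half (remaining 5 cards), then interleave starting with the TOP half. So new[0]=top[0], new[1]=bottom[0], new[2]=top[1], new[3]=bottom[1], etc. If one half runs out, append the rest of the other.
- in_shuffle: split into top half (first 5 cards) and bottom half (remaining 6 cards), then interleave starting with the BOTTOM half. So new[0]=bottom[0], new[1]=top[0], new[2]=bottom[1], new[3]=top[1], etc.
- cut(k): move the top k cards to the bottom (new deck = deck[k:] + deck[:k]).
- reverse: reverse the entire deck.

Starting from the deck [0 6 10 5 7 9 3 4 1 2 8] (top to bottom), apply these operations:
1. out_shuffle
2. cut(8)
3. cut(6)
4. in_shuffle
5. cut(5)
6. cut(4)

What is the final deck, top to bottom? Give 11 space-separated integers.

After op 1 (out_shuffle): [0 3 6 4 10 1 5 2 7 8 9]
After op 2 (cut(8)): [7 8 9 0 3 6 4 10 1 5 2]
After op 3 (cut(6)): [4 10 1 5 2 7 8 9 0 3 6]
After op 4 (in_shuffle): [7 4 8 10 9 1 0 5 3 2 6]
After op 5 (cut(5)): [1 0 5 3 2 6 7 4 8 10 9]
After op 6 (cut(4)): [2 6 7 4 8 10 9 1 0 5 3]

Answer: 2 6 7 4 8 10 9 1 0 5 3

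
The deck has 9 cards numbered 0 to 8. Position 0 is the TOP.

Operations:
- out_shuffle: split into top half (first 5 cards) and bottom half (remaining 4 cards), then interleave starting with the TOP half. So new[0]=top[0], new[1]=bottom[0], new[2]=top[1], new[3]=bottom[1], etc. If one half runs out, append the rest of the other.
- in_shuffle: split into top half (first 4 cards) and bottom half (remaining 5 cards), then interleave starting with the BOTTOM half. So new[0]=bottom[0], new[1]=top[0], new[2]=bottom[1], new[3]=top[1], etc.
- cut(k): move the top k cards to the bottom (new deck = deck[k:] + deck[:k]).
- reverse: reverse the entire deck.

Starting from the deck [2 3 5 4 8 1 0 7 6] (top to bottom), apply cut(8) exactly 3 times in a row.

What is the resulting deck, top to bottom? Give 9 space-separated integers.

After op 1 (cut(8)): [6 2 3 5 4 8 1 0 7]
After op 2 (cut(8)): [7 6 2 3 5 4 8 1 0]
After op 3 (cut(8)): [0 7 6 2 3 5 4 8 1]

Answer: 0 7 6 2 3 5 4 8 1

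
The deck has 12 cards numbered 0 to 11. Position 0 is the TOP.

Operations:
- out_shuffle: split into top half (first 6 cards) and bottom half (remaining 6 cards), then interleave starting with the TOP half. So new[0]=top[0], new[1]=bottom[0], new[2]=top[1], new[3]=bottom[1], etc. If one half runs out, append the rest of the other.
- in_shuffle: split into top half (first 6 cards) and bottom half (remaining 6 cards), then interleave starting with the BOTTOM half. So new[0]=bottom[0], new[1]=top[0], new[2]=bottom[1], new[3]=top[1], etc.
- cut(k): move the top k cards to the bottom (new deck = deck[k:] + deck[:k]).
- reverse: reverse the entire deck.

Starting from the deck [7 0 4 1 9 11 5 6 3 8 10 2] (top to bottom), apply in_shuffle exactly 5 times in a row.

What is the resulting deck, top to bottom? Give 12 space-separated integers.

Answer: 10 3 5 9 4 7 2 8 6 11 1 0

Derivation:
After op 1 (in_shuffle): [5 7 6 0 3 4 8 1 10 9 2 11]
After op 2 (in_shuffle): [8 5 1 7 10 6 9 0 2 3 11 4]
After op 3 (in_shuffle): [9 8 0 5 2 1 3 7 11 10 4 6]
After op 4 (in_shuffle): [3 9 7 8 11 0 10 5 4 2 6 1]
After op 5 (in_shuffle): [10 3 5 9 4 7 2 8 6 11 1 0]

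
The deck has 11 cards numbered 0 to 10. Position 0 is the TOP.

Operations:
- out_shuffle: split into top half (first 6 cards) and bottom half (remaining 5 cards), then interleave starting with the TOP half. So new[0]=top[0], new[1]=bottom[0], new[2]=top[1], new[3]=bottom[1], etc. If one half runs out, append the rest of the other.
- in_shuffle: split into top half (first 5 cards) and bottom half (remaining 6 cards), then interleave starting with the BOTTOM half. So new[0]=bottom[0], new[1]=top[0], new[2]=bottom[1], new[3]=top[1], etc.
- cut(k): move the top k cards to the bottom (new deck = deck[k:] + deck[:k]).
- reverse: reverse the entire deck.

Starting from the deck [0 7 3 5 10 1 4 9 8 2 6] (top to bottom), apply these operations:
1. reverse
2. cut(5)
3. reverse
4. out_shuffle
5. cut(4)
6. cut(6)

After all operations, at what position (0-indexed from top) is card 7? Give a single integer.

After op 1 (reverse): [6 2 8 9 4 1 10 5 3 7 0]
After op 2 (cut(5)): [1 10 5 3 7 0 6 2 8 9 4]
After op 3 (reverse): [4 9 8 2 6 0 7 3 5 10 1]
After op 4 (out_shuffle): [4 7 9 3 8 5 2 10 6 1 0]
After op 5 (cut(4)): [8 5 2 10 6 1 0 4 7 9 3]
After op 6 (cut(6)): [0 4 7 9 3 8 5 2 10 6 1]
Card 7 is at position 2.

Answer: 2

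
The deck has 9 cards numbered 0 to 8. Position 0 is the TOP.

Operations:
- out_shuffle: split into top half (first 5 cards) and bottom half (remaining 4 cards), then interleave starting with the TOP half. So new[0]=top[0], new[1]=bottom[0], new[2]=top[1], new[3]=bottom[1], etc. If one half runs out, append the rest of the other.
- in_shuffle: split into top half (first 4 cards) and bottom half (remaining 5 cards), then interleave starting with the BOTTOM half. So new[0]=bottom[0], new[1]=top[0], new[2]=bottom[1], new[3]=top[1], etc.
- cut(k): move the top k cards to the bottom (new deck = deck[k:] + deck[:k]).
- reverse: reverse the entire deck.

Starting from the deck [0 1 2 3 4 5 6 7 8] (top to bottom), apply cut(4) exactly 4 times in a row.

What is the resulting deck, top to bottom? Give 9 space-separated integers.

Answer: 7 8 0 1 2 3 4 5 6

Derivation:
After op 1 (cut(4)): [4 5 6 7 8 0 1 2 3]
After op 2 (cut(4)): [8 0 1 2 3 4 5 6 7]
After op 3 (cut(4)): [3 4 5 6 7 8 0 1 2]
After op 4 (cut(4)): [7 8 0 1 2 3 4 5 6]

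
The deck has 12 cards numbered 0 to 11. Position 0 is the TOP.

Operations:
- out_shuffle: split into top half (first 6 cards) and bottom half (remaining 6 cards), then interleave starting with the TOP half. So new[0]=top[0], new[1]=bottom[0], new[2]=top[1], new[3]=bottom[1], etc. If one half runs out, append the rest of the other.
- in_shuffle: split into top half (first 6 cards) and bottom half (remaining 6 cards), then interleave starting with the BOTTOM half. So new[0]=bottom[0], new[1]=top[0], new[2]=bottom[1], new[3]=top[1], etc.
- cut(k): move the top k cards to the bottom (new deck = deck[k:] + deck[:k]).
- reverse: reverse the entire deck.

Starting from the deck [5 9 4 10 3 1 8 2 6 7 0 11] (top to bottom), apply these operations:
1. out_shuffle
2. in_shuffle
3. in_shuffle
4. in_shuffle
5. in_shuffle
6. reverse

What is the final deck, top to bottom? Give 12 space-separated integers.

After op 1 (out_shuffle): [5 8 9 2 4 6 10 7 3 0 1 11]
After op 2 (in_shuffle): [10 5 7 8 3 9 0 2 1 4 11 6]
After op 3 (in_shuffle): [0 10 2 5 1 7 4 8 11 3 6 9]
After op 4 (in_shuffle): [4 0 8 10 11 2 3 5 6 1 9 7]
After op 5 (in_shuffle): [3 4 5 0 6 8 1 10 9 11 7 2]
After op 6 (reverse): [2 7 11 9 10 1 8 6 0 5 4 3]

Answer: 2 7 11 9 10 1 8 6 0 5 4 3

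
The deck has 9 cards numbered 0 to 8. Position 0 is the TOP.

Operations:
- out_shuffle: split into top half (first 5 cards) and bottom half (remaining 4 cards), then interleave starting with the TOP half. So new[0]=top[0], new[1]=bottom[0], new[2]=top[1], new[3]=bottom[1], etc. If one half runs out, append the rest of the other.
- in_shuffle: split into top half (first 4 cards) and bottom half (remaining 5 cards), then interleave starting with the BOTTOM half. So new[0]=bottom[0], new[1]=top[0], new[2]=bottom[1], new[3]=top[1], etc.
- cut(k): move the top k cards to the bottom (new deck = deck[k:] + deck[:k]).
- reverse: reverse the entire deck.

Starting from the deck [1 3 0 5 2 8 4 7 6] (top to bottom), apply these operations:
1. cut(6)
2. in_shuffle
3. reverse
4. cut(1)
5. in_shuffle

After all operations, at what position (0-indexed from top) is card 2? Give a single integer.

After op 1 (cut(6)): [4 7 6 1 3 0 5 2 8]
After op 2 (in_shuffle): [3 4 0 7 5 6 2 1 8]
After op 3 (reverse): [8 1 2 6 5 7 0 4 3]
After op 4 (cut(1)): [1 2 6 5 7 0 4 3 8]
After op 5 (in_shuffle): [7 1 0 2 4 6 3 5 8]
Card 2 is at position 3.

Answer: 3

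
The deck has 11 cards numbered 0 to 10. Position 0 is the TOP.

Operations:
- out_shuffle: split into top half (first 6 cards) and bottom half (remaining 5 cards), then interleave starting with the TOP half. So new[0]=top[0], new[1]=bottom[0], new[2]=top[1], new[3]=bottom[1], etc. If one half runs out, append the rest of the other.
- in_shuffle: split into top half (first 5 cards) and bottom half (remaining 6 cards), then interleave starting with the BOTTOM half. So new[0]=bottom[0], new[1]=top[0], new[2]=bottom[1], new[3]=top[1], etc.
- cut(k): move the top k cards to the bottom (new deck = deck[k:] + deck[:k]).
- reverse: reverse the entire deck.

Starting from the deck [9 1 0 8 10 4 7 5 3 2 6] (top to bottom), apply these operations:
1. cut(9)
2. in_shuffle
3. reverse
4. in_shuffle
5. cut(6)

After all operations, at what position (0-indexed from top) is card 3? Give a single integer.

After op 1 (cut(9)): [2 6 9 1 0 8 10 4 7 5 3]
After op 2 (in_shuffle): [8 2 10 6 4 9 7 1 5 0 3]
After op 3 (reverse): [3 0 5 1 7 9 4 6 10 2 8]
After op 4 (in_shuffle): [9 3 4 0 6 5 10 1 2 7 8]
After op 5 (cut(6)): [10 1 2 7 8 9 3 4 0 6 5]
Card 3 is at position 6.

Answer: 6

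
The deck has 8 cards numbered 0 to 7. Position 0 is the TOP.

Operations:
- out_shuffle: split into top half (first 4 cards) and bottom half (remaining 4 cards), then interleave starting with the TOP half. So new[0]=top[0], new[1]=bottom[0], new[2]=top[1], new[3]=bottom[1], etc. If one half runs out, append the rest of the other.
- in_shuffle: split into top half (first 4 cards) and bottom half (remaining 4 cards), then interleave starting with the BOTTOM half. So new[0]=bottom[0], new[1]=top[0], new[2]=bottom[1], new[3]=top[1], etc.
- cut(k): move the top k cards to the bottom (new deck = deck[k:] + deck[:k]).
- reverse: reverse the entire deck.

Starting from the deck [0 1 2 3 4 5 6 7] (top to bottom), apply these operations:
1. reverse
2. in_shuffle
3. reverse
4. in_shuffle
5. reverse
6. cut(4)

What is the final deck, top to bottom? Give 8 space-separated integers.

Answer: 0 2 4 6 1 3 5 7

Derivation:
After op 1 (reverse): [7 6 5 4 3 2 1 0]
After op 2 (in_shuffle): [3 7 2 6 1 5 0 4]
After op 3 (reverse): [4 0 5 1 6 2 7 3]
After op 4 (in_shuffle): [6 4 2 0 7 5 3 1]
After op 5 (reverse): [1 3 5 7 0 2 4 6]
After op 6 (cut(4)): [0 2 4 6 1 3 5 7]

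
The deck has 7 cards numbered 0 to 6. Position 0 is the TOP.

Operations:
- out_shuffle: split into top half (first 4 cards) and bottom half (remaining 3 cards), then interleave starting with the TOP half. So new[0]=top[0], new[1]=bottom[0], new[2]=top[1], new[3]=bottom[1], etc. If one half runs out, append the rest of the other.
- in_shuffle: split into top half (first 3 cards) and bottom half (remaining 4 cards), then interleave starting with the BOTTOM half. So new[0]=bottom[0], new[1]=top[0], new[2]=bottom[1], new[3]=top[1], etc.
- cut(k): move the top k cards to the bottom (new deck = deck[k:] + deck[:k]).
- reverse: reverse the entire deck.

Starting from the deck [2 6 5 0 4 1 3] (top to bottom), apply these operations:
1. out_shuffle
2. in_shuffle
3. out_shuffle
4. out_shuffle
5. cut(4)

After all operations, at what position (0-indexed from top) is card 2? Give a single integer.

Answer: 0

Derivation:
After op 1 (out_shuffle): [2 4 6 1 5 3 0]
After op 2 (in_shuffle): [1 2 5 4 3 6 0]
After op 3 (out_shuffle): [1 3 2 6 5 0 4]
After op 4 (out_shuffle): [1 5 3 0 2 4 6]
After op 5 (cut(4)): [2 4 6 1 5 3 0]
Card 2 is at position 0.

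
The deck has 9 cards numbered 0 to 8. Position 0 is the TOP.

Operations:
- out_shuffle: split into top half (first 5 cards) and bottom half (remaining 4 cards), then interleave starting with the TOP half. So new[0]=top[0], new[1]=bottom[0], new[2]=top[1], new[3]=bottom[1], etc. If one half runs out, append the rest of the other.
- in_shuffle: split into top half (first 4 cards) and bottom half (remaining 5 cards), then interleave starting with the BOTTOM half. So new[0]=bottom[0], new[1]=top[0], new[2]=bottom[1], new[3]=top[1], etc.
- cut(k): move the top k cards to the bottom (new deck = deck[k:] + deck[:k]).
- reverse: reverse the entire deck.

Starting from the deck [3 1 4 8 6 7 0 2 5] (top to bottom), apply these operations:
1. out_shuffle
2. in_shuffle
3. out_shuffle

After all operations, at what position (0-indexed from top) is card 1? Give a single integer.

Answer: 1

Derivation:
After op 1 (out_shuffle): [3 7 1 0 4 2 8 5 6]
After op 2 (in_shuffle): [4 3 2 7 8 1 5 0 6]
After op 3 (out_shuffle): [4 1 3 5 2 0 7 6 8]
Card 1 is at position 1.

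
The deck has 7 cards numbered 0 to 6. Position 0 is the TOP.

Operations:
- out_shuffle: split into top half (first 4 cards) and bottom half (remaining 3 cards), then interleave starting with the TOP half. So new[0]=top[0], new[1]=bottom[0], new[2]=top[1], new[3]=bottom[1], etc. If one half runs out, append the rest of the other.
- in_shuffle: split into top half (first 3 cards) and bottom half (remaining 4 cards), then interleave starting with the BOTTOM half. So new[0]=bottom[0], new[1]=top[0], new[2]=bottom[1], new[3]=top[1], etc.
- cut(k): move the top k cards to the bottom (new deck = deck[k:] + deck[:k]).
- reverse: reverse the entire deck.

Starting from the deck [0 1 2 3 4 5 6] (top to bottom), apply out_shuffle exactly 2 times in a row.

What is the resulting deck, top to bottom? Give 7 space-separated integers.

Answer: 0 2 4 6 1 3 5

Derivation:
After op 1 (out_shuffle): [0 4 1 5 2 6 3]
After op 2 (out_shuffle): [0 2 4 6 1 3 5]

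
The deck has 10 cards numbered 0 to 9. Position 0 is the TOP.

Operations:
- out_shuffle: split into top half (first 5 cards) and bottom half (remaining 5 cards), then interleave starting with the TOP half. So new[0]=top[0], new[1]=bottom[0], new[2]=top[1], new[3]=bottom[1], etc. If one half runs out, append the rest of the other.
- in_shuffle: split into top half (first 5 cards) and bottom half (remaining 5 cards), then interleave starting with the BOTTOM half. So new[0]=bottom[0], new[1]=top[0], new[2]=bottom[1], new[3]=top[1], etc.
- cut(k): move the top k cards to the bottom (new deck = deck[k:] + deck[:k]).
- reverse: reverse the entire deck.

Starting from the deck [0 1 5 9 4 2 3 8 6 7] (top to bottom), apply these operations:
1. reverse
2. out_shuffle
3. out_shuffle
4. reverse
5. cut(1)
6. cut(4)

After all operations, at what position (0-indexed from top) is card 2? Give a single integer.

After op 1 (reverse): [7 6 8 3 2 4 9 5 1 0]
After op 2 (out_shuffle): [7 4 6 9 8 5 3 1 2 0]
After op 3 (out_shuffle): [7 5 4 3 6 1 9 2 8 0]
After op 4 (reverse): [0 8 2 9 1 6 3 4 5 7]
After op 5 (cut(1)): [8 2 9 1 6 3 4 5 7 0]
After op 6 (cut(4)): [6 3 4 5 7 0 8 2 9 1]
Card 2 is at position 7.

Answer: 7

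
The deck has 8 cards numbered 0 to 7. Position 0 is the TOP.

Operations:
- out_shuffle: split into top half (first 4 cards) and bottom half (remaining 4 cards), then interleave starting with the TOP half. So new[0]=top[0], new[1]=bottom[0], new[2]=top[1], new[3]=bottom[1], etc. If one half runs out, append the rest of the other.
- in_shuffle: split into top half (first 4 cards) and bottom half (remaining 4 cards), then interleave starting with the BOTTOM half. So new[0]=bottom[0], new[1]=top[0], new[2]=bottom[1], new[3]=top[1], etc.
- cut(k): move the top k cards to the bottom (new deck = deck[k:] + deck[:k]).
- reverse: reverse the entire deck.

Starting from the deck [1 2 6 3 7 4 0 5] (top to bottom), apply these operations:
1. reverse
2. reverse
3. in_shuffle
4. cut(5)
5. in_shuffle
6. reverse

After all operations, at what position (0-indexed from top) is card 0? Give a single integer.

After op 1 (reverse): [5 0 4 7 3 6 2 1]
After op 2 (reverse): [1 2 6 3 7 4 0 5]
After op 3 (in_shuffle): [7 1 4 2 0 6 5 3]
After op 4 (cut(5)): [6 5 3 7 1 4 2 0]
After op 5 (in_shuffle): [1 6 4 5 2 3 0 7]
After op 6 (reverse): [7 0 3 2 5 4 6 1]
Card 0 is at position 1.

Answer: 1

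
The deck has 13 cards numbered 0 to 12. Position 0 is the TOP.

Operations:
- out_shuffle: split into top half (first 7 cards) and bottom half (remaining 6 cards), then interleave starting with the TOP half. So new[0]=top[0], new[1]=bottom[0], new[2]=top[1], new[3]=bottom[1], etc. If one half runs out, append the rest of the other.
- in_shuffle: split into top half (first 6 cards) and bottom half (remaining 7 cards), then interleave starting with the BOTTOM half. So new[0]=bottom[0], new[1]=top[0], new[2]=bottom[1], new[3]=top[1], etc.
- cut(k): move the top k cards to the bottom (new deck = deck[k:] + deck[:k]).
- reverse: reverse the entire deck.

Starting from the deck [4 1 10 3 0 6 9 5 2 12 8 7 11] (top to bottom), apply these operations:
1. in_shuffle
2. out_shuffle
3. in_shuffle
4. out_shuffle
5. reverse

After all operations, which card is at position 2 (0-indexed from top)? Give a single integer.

Answer: 4

Derivation:
After op 1 (in_shuffle): [9 4 5 1 2 10 12 3 8 0 7 6 11]
After op 2 (out_shuffle): [9 3 4 8 5 0 1 7 2 6 10 11 12]
After op 3 (in_shuffle): [1 9 7 3 2 4 6 8 10 5 11 0 12]
After op 4 (out_shuffle): [1 8 9 10 7 5 3 11 2 0 4 12 6]
After op 5 (reverse): [6 12 4 0 2 11 3 5 7 10 9 8 1]
Position 2: card 4.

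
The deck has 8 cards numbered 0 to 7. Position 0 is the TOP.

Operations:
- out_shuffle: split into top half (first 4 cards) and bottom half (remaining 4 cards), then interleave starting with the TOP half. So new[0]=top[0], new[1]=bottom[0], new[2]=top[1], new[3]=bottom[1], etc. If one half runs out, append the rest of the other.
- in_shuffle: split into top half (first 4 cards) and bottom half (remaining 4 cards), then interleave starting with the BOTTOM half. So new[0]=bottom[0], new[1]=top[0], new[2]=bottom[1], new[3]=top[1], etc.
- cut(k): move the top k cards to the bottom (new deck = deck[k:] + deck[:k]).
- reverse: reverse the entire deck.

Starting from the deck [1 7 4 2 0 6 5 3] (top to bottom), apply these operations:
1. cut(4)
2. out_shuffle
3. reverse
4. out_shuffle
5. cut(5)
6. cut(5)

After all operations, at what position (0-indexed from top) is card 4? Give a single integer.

Answer: 2

Derivation:
After op 1 (cut(4)): [0 6 5 3 1 7 4 2]
After op 2 (out_shuffle): [0 1 6 7 5 4 3 2]
After op 3 (reverse): [2 3 4 5 7 6 1 0]
After op 4 (out_shuffle): [2 7 3 6 4 1 5 0]
After op 5 (cut(5)): [1 5 0 2 7 3 6 4]
After op 6 (cut(5)): [3 6 4 1 5 0 2 7]
Card 4 is at position 2.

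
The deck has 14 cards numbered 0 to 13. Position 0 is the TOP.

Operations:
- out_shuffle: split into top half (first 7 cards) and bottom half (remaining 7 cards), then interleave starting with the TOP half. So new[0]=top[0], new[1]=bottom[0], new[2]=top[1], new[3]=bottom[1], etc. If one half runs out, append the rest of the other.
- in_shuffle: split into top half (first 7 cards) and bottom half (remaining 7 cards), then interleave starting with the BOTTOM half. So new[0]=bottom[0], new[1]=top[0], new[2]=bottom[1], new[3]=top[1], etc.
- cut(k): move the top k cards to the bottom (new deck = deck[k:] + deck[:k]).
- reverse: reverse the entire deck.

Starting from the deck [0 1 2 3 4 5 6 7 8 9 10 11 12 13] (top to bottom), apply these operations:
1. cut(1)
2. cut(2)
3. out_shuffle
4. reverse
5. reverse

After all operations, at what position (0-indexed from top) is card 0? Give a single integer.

Answer: 9

Derivation:
After op 1 (cut(1)): [1 2 3 4 5 6 7 8 9 10 11 12 13 0]
After op 2 (cut(2)): [3 4 5 6 7 8 9 10 11 12 13 0 1 2]
After op 3 (out_shuffle): [3 10 4 11 5 12 6 13 7 0 8 1 9 2]
After op 4 (reverse): [2 9 1 8 0 7 13 6 12 5 11 4 10 3]
After op 5 (reverse): [3 10 4 11 5 12 6 13 7 0 8 1 9 2]
Card 0 is at position 9.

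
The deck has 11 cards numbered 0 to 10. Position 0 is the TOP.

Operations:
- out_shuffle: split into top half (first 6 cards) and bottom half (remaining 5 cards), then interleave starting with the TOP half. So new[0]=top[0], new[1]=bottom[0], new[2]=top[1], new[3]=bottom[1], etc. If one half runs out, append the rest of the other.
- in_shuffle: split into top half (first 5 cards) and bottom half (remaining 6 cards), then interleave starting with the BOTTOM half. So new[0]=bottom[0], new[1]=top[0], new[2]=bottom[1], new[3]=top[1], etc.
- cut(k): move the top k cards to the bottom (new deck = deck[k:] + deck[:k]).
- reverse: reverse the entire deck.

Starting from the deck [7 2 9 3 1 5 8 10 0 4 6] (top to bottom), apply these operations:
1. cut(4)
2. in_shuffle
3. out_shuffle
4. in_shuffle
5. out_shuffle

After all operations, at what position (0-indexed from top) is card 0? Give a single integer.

After op 1 (cut(4)): [1 5 8 10 0 4 6 7 2 9 3]
After op 2 (in_shuffle): [4 1 6 5 7 8 2 10 9 0 3]
After op 3 (out_shuffle): [4 2 1 10 6 9 5 0 7 3 8]
After op 4 (in_shuffle): [9 4 5 2 0 1 7 10 3 6 8]
After op 5 (out_shuffle): [9 7 4 10 5 3 2 6 0 8 1]
Card 0 is at position 8.

Answer: 8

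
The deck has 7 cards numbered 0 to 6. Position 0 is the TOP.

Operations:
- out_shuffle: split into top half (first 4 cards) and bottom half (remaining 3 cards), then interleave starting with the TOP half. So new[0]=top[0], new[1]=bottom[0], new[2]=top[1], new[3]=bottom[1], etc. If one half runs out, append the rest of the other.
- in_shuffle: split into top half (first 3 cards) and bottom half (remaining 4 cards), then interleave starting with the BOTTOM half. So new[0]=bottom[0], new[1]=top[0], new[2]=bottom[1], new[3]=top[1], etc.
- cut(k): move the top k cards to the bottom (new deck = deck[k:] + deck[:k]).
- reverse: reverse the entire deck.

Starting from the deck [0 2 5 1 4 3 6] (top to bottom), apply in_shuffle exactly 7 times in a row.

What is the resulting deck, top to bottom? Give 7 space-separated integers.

Answer: 1 0 4 2 3 5 6

Derivation:
After op 1 (in_shuffle): [1 0 4 2 3 5 6]
After op 2 (in_shuffle): [2 1 3 0 5 4 6]
After op 3 (in_shuffle): [0 2 5 1 4 3 6]
After op 4 (in_shuffle): [1 0 4 2 3 5 6]
After op 5 (in_shuffle): [2 1 3 0 5 4 6]
After op 6 (in_shuffle): [0 2 5 1 4 3 6]
After op 7 (in_shuffle): [1 0 4 2 3 5 6]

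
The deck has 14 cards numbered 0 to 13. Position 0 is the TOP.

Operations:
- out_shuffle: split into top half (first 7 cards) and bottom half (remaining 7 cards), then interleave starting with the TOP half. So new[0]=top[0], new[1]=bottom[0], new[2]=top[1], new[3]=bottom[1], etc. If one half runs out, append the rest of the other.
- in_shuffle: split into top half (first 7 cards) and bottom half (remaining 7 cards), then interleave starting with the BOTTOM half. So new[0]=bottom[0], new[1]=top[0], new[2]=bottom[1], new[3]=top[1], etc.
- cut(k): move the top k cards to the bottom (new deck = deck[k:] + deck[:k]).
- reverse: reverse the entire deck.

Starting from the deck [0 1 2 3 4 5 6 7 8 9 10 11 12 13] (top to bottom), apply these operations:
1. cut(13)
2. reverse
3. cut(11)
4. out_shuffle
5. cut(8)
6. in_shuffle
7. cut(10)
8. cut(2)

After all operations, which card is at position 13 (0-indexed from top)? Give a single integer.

After op 1 (cut(13)): [13 0 1 2 3 4 5 6 7 8 9 10 11 12]
After op 2 (reverse): [12 11 10 9 8 7 6 5 4 3 2 1 0 13]
After op 3 (cut(11)): [1 0 13 12 11 10 9 8 7 6 5 4 3 2]
After op 4 (out_shuffle): [1 8 0 7 13 6 12 5 11 4 10 3 9 2]
After op 5 (cut(8)): [11 4 10 3 9 2 1 8 0 7 13 6 12 5]
After op 6 (in_shuffle): [8 11 0 4 7 10 13 3 6 9 12 2 5 1]
After op 7 (cut(10)): [12 2 5 1 8 11 0 4 7 10 13 3 6 9]
After op 8 (cut(2)): [5 1 8 11 0 4 7 10 13 3 6 9 12 2]
Position 13: card 2.

Answer: 2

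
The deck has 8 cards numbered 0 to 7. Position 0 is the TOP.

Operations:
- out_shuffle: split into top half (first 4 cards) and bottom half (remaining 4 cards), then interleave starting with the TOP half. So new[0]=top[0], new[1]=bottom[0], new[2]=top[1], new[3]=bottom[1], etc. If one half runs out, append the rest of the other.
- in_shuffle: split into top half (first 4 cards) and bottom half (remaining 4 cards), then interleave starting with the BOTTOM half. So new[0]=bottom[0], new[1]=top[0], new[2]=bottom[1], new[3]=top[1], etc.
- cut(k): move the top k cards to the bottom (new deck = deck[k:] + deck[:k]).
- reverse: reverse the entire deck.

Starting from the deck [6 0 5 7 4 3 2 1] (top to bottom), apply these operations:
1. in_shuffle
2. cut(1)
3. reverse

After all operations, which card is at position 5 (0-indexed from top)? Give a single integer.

After op 1 (in_shuffle): [4 6 3 0 2 5 1 7]
After op 2 (cut(1)): [6 3 0 2 5 1 7 4]
After op 3 (reverse): [4 7 1 5 2 0 3 6]
Position 5: card 0.

Answer: 0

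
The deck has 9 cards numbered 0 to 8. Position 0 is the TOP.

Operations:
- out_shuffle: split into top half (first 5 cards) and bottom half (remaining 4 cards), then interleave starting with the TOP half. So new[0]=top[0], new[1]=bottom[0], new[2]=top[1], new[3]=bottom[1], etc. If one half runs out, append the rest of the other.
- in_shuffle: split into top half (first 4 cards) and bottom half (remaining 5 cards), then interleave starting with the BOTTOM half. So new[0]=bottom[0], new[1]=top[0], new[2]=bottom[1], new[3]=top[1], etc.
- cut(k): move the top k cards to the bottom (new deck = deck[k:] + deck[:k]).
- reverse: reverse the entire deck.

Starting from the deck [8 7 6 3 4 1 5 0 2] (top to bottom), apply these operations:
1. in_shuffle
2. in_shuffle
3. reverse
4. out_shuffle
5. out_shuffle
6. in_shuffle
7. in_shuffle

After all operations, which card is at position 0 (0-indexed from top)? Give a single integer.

Answer: 6

Derivation:
After op 1 (in_shuffle): [4 8 1 7 5 6 0 3 2]
After op 2 (in_shuffle): [5 4 6 8 0 1 3 7 2]
After op 3 (reverse): [2 7 3 1 0 8 6 4 5]
After op 4 (out_shuffle): [2 8 7 6 3 4 1 5 0]
After op 5 (out_shuffle): [2 4 8 1 7 5 6 0 3]
After op 6 (in_shuffle): [7 2 5 4 6 8 0 1 3]
After op 7 (in_shuffle): [6 7 8 2 0 5 1 4 3]
Position 0: card 6.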